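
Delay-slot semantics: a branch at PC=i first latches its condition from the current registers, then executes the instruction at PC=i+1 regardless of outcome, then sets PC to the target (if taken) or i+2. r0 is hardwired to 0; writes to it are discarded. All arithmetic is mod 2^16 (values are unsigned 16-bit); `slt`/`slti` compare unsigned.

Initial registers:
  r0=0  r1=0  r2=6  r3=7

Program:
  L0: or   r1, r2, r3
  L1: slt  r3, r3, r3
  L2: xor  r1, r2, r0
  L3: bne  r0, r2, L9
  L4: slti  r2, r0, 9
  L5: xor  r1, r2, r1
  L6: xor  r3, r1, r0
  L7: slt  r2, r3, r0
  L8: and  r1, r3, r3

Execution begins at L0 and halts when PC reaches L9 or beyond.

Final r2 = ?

[0] or   r1, r2, r3  →  {r0:0, r1:7, r2:6, r3:7}
[1] slt  r3, r3, r3  →  {r0:0, r1:7, r2:6, r3:0}
[2] xor  r1, r2, r0  →  {r0:0, r1:6, r2:6, r3:0}
[3] bne  r0, r2, L9  →  {r0:0, r1:6, r2:6, r3:0}  ⟨branch taken⟩
[4] slti  r2, r0, 9  →  {r0:0, r1:6, r2:1, r3:0}

1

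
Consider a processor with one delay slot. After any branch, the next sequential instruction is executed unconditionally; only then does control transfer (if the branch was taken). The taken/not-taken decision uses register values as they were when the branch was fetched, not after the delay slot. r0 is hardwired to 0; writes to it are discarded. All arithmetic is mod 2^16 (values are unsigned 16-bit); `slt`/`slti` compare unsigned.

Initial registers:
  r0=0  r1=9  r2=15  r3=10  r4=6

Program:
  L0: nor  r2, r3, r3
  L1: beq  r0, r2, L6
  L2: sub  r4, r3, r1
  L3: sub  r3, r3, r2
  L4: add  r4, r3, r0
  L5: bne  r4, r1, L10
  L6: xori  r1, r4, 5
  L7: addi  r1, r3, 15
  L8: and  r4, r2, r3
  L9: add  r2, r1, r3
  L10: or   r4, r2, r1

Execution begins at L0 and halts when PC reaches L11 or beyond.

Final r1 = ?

#0 nor  r2, r3, r3 ; 0/9/65525/10/6
#1 beq  r0, r2, L6 ; 0/9/65525/10/6 ; →fallthru
#2 sub  r4, r3, r1 ; 0/9/65525/10/1
#3 sub  r3, r3, r2 ; 0/9/65525/21/1
#4 add  r4, r3, r0 ; 0/9/65525/21/21
#5 bne  r4, r1, L10 ; 0/9/65525/21/21 ; →target
#6 xori  r1, r4, 5 ; 0/16/65525/21/21
#10 or   r4, r2, r1 ; 0/16/65525/21/65525

16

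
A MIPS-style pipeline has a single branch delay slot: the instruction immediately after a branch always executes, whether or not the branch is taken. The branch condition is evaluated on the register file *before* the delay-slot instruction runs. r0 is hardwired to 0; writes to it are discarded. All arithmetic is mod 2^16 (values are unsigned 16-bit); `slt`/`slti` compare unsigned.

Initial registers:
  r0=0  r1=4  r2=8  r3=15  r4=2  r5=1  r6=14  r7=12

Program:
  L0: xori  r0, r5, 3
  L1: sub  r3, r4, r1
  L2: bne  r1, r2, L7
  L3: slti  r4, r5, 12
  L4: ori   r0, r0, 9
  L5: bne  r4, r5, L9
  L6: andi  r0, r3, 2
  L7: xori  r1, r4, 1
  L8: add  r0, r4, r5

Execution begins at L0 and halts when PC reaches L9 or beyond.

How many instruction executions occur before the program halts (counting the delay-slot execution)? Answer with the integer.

PC=0  xori  r0, r5, 3        | r0=0 r1=4 r2=8 r3=15 r4=2 r5=1 r6=14 r7=12
PC=1  sub  r3, r4, r1        | r0=0 r1=4 r2=8 r3=65534 r4=2 r5=1 r6=14 r7=12
PC=2  bne  r1, r2, L7        | r0=0 r1=4 r2=8 r3=65534 r4=2 r5=1 r6=14 r7=12  [TAKEN]
PC=3  slti  r4, r5, 12       | r0=0 r1=4 r2=8 r3=65534 r4=1 r5=1 r6=14 r7=12
PC=7  xori  r1, r4, 1        | r0=0 r1=0 r2=8 r3=65534 r4=1 r5=1 r6=14 r7=12
PC=8  add  r0, r4, r5        | r0=0 r1=0 r2=8 r3=65534 r4=1 r5=1 r6=14 r7=12

6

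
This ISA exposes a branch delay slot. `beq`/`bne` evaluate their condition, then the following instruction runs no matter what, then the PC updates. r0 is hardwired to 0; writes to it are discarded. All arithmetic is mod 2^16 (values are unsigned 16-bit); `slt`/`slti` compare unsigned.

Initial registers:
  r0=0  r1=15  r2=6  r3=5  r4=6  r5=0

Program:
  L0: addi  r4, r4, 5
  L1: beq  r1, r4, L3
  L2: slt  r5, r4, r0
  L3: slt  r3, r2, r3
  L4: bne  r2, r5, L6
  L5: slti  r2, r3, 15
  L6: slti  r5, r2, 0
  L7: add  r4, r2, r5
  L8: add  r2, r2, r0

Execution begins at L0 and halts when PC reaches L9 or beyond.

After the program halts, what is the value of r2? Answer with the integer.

PC=0  addi  r4, r4, 5        | r0=0 r1=15 r2=6 r3=5 r4=11 r5=0
PC=1  beq  r1, r4, L3        | r0=0 r1=15 r2=6 r3=5 r4=11 r5=0  [not taken]
PC=2  slt  r5, r4, r0        | r0=0 r1=15 r2=6 r3=5 r4=11 r5=0
PC=3  slt  r3, r2, r3        | r0=0 r1=15 r2=6 r3=0 r4=11 r5=0
PC=4  bne  r2, r5, L6        | r0=0 r1=15 r2=6 r3=0 r4=11 r5=0  [TAKEN]
PC=5  slti  r2, r3, 15       | r0=0 r1=15 r2=1 r3=0 r4=11 r5=0
PC=6  slti  r5, r2, 0        | r0=0 r1=15 r2=1 r3=0 r4=11 r5=0
PC=7  add  r4, r2, r5        | r0=0 r1=15 r2=1 r3=0 r4=1 r5=0
PC=8  add  r2, r2, r0        | r0=0 r1=15 r2=1 r3=0 r4=1 r5=0

1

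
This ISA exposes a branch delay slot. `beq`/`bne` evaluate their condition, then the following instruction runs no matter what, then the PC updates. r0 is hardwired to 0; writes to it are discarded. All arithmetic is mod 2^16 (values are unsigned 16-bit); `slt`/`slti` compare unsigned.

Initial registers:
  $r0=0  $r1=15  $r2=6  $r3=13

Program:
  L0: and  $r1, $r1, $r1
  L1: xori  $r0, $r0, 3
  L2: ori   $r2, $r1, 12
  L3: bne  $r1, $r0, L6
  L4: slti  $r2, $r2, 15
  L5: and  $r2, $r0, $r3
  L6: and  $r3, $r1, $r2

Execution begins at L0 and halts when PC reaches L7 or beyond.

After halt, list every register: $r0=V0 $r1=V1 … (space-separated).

PC=0  and  $r1, $r1, $r1     | $r0=0 $r1=15 $r2=6 $r3=13
PC=1  xori  $r0, $r0, 3      | $r0=0 $r1=15 $r2=6 $r3=13
PC=2  ori   $r2, $r1, 12     | $r0=0 $r1=15 $r2=15 $r3=13
PC=3  bne  $r1, $r0, L6      | $r0=0 $r1=15 $r2=15 $r3=13  [TAKEN]
PC=4  slti  $r2, $r2, 15     | $r0=0 $r1=15 $r2=0 $r3=13
PC=6  and  $r3, $r1, $r2     | $r0=0 $r1=15 $r2=0 $r3=0

$r0=0 $r1=15 $r2=0 $r3=0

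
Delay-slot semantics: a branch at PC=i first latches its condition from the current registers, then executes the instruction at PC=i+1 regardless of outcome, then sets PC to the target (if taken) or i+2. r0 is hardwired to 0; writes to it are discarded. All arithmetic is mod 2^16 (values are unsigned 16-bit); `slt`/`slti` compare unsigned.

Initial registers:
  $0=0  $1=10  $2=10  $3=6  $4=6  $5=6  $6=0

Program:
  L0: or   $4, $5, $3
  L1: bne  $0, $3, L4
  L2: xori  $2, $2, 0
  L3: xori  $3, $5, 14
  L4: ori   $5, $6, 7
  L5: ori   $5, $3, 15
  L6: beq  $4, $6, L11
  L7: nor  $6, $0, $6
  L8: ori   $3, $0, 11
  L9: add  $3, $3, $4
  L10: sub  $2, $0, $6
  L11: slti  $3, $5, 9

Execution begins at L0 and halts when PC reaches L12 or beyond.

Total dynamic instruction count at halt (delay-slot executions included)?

11

  step pc=0: or   $4, $5, $3  regs=(0,10,10,6,6,6,0)
  step pc=1: bne  $0, $3, L4  cond=T  regs=(0,10,10,6,6,6,0)
  step pc=2: xori  $2, $2, 0  regs=(0,10,10,6,6,6,0)
  step pc=4: ori   $5, $6, 7  regs=(0,10,10,6,6,7,0)
  step pc=5: ori   $5, $3, 15  regs=(0,10,10,6,6,15,0)
  step pc=6: beq  $4, $6, L11  cond=F  regs=(0,10,10,6,6,15,0)
  step pc=7: nor  $6, $0, $6  regs=(0,10,10,6,6,15,65535)
  step pc=8: ori   $3, $0, 11  regs=(0,10,10,11,6,15,65535)
  step pc=9: add  $3, $3, $4  regs=(0,10,10,17,6,15,65535)
  step pc=10: sub  $2, $0, $6  regs=(0,10,1,17,6,15,65535)
  step pc=11: slti  $3, $5, 9  regs=(0,10,1,0,6,15,65535)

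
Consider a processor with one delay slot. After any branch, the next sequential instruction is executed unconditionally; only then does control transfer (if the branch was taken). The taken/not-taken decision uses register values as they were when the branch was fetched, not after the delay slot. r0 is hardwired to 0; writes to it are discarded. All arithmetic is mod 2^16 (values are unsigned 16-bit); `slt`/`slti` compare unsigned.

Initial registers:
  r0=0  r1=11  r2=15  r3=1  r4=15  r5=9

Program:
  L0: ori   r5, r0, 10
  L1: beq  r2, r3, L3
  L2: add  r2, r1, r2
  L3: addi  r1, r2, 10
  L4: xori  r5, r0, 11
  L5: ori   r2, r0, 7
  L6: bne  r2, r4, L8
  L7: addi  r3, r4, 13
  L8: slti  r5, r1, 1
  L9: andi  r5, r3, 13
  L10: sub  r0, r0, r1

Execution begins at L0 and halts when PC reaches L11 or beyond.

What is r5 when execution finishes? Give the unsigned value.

PC=0  ori   r5, r0, 10       | r0=0 r1=11 r2=15 r3=1 r4=15 r5=10
PC=1  beq  r2, r3, L3        | r0=0 r1=11 r2=15 r3=1 r4=15 r5=10  [not taken]
PC=2  add  r2, r1, r2        | r0=0 r1=11 r2=26 r3=1 r4=15 r5=10
PC=3  addi  r1, r2, 10       | r0=0 r1=36 r2=26 r3=1 r4=15 r5=10
PC=4  xori  r5, r0, 11       | r0=0 r1=36 r2=26 r3=1 r4=15 r5=11
PC=5  ori   r2, r0, 7        | r0=0 r1=36 r2=7 r3=1 r4=15 r5=11
PC=6  bne  r2, r4, L8        | r0=0 r1=36 r2=7 r3=1 r4=15 r5=11  [TAKEN]
PC=7  addi  r3, r4, 13       | r0=0 r1=36 r2=7 r3=28 r4=15 r5=11
PC=8  slti  r5, r1, 1        | r0=0 r1=36 r2=7 r3=28 r4=15 r5=0
PC=9  andi  r5, r3, 13       | r0=0 r1=36 r2=7 r3=28 r4=15 r5=12
PC=10 sub  r0, r0, r1        | r0=0 r1=36 r2=7 r3=28 r4=15 r5=12

12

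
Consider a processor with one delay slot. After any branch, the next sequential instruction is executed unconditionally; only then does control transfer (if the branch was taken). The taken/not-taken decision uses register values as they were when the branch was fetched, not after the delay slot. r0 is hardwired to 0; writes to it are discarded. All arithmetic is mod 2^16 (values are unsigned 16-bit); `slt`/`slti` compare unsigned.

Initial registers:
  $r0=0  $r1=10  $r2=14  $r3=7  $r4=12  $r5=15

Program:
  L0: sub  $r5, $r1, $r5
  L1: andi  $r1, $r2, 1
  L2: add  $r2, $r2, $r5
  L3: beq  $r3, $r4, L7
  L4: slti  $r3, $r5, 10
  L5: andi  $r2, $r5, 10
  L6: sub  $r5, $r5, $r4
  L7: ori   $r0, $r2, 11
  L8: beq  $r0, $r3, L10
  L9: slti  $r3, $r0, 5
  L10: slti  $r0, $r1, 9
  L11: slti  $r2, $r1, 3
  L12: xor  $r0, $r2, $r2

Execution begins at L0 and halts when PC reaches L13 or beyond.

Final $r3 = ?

1

[0] sub  $r5, $r1, $r5  →  {$r0:0, $r1:10, $r2:14, $r3:7, $r4:12, $r5:65531}
[1] andi  $r1, $r2, 1  →  {$r0:0, $r1:0, $r2:14, $r3:7, $r4:12, $r5:65531}
[2] add  $r2, $r2, $r5  →  {$r0:0, $r1:0, $r2:9, $r3:7, $r4:12, $r5:65531}
[3] beq  $r3, $r4, L7  →  {$r0:0, $r1:0, $r2:9, $r3:7, $r4:12, $r5:65531}  ⟨branch fallthrough⟩
[4] slti  $r3, $r5, 10  →  {$r0:0, $r1:0, $r2:9, $r3:0, $r4:12, $r5:65531}
[5] andi  $r2, $r5, 10  →  {$r0:0, $r1:0, $r2:10, $r3:0, $r4:12, $r5:65531}
[6] sub  $r5, $r5, $r4  →  {$r0:0, $r1:0, $r2:10, $r3:0, $r4:12, $r5:65519}
[7] ori   $r0, $r2, 11  →  {$r0:0, $r1:0, $r2:10, $r3:0, $r4:12, $r5:65519}
[8] beq  $r0, $r3, L10  →  {$r0:0, $r1:0, $r2:10, $r3:0, $r4:12, $r5:65519}  ⟨branch taken⟩
[9] slti  $r3, $r0, 5  →  {$r0:0, $r1:0, $r2:10, $r3:1, $r4:12, $r5:65519}
[10] slti  $r0, $r1, 9  →  {$r0:0, $r1:0, $r2:10, $r3:1, $r4:12, $r5:65519}
[11] slti  $r2, $r1, 3  →  {$r0:0, $r1:0, $r2:1, $r3:1, $r4:12, $r5:65519}
[12] xor  $r0, $r2, $r2  →  {$r0:0, $r1:0, $r2:1, $r3:1, $r4:12, $r5:65519}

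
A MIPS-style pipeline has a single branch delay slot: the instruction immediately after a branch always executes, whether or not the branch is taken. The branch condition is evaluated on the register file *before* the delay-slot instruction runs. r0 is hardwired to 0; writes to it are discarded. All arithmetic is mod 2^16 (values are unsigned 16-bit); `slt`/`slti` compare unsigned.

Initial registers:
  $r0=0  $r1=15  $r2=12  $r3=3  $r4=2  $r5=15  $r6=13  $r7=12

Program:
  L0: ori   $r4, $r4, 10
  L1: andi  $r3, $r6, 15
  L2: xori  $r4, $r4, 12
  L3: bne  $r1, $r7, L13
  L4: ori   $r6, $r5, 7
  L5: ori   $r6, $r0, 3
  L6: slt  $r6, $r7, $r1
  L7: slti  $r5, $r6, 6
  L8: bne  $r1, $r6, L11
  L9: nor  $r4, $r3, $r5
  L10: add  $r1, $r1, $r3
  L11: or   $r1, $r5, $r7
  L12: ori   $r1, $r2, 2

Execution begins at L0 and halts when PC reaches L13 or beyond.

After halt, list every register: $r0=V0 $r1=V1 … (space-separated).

$r0=0 $r1=15 $r2=12 $r3=13 $r4=6 $r5=15 $r6=15 $r7=12

[0] ori   $r4, $r4, 10  →  {$r0:0, $r1:15, $r2:12, $r3:3, $r4:10, $r5:15, $r6:13, $r7:12}
[1] andi  $r3, $r6, 15  →  {$r0:0, $r1:15, $r2:12, $r3:13, $r4:10, $r5:15, $r6:13, $r7:12}
[2] xori  $r4, $r4, 12  →  {$r0:0, $r1:15, $r2:12, $r3:13, $r4:6, $r5:15, $r6:13, $r7:12}
[3] bne  $r1, $r7, L13  →  {$r0:0, $r1:15, $r2:12, $r3:13, $r4:6, $r5:15, $r6:13, $r7:12}  ⟨branch taken⟩
[4] ori   $r6, $r5, 7  →  {$r0:0, $r1:15, $r2:12, $r3:13, $r4:6, $r5:15, $r6:15, $r7:12}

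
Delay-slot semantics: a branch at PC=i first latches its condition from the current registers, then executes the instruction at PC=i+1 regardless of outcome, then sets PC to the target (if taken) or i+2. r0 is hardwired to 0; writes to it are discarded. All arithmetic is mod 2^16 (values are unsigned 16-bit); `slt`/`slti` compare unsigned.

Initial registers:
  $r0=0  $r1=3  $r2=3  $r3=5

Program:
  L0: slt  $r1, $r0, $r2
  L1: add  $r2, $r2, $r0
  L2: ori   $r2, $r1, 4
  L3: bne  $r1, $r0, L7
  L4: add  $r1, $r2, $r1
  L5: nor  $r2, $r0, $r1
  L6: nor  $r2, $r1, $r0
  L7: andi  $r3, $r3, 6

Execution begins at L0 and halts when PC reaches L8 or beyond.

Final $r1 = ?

  step pc=0: slt  $r1, $r0, $r2  regs=(0,1,3,5)
  step pc=1: add  $r2, $r2, $r0  regs=(0,1,3,5)
  step pc=2: ori   $r2, $r1, 4  regs=(0,1,5,5)
  step pc=3: bne  $r1, $r0, L7  cond=T  regs=(0,1,5,5)
  step pc=4: add  $r1, $r2, $r1  regs=(0,6,5,5)
  step pc=7: andi  $r3, $r3, 6  regs=(0,6,5,4)

6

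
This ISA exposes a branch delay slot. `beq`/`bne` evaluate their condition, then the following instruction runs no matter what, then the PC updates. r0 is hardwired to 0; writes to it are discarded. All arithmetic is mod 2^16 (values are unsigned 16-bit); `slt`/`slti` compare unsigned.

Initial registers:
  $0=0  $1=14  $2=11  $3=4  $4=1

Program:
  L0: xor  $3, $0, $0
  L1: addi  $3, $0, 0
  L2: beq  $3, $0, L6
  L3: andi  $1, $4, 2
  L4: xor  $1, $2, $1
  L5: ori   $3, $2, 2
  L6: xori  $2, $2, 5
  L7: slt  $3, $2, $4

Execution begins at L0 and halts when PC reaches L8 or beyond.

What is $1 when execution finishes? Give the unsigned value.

[0] xor  $3, $0, $0  →  {$0:0, $1:14, $2:11, $3:0, $4:1}
[1] addi  $3, $0, 0  →  {$0:0, $1:14, $2:11, $3:0, $4:1}
[2] beq  $3, $0, L6  →  {$0:0, $1:14, $2:11, $3:0, $4:1}  ⟨branch taken⟩
[3] andi  $1, $4, 2  →  {$0:0, $1:0, $2:11, $3:0, $4:1}
[6] xori  $2, $2, 5  →  {$0:0, $1:0, $2:14, $3:0, $4:1}
[7] slt  $3, $2, $4  →  {$0:0, $1:0, $2:14, $3:0, $4:1}

0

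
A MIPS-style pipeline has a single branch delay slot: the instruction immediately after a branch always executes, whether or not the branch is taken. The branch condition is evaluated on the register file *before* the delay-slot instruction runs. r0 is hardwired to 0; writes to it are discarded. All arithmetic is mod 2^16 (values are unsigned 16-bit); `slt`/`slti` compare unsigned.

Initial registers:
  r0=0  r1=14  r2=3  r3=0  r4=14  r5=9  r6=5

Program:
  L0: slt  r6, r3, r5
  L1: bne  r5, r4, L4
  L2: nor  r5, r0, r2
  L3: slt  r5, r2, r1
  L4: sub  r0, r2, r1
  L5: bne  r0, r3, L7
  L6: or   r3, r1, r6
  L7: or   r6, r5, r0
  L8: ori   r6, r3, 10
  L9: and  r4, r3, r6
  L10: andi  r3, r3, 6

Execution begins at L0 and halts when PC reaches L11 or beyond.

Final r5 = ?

#0 slt  r6, r3, r5 ; 0/14/3/0/14/9/1
#1 bne  r5, r4, L4 ; 0/14/3/0/14/9/1 ; →target
#2 nor  r5, r0, r2 ; 0/14/3/0/14/65532/1
#4 sub  r0, r2, r1 ; 0/14/3/0/14/65532/1
#5 bne  r0, r3, L7 ; 0/14/3/0/14/65532/1 ; →fallthru
#6 or   r3, r1, r6 ; 0/14/3/15/14/65532/1
#7 or   r6, r5, r0 ; 0/14/3/15/14/65532/65532
#8 ori   r6, r3, 10 ; 0/14/3/15/14/65532/15
#9 and  r4, r3, r6 ; 0/14/3/15/15/65532/15
#10 andi  r3, r3, 6 ; 0/14/3/6/15/65532/15

65532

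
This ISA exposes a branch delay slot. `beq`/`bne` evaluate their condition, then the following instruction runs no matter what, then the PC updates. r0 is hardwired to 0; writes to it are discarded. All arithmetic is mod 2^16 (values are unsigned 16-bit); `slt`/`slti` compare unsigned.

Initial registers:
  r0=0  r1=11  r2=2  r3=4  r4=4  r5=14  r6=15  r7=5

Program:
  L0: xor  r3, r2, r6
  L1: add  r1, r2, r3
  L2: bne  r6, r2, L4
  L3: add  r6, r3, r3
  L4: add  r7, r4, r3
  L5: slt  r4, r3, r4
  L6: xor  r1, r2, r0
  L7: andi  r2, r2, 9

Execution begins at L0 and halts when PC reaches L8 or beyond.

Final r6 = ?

#0 xor  r3, r2, r6 ; 0/11/2/13/4/14/15/5
#1 add  r1, r2, r3 ; 0/15/2/13/4/14/15/5
#2 bne  r6, r2, L4 ; 0/15/2/13/4/14/15/5 ; →target
#3 add  r6, r3, r3 ; 0/15/2/13/4/14/26/5
#4 add  r7, r4, r3 ; 0/15/2/13/4/14/26/17
#5 slt  r4, r3, r4 ; 0/15/2/13/0/14/26/17
#6 xor  r1, r2, r0 ; 0/2/2/13/0/14/26/17
#7 andi  r2, r2, 9 ; 0/2/0/13/0/14/26/17

26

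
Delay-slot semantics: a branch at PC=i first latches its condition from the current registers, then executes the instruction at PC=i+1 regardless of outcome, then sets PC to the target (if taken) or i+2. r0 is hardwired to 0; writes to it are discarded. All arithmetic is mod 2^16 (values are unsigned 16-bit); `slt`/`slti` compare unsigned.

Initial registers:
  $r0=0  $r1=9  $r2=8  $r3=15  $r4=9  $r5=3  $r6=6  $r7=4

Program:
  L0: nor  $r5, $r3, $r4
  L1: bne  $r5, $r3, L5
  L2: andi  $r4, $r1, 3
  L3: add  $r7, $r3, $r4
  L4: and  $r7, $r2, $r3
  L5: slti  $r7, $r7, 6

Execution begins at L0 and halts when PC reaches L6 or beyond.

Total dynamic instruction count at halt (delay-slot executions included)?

[0] nor  $r5, $r3, $r4  →  {$r0:0, $r1:9, $r2:8, $r3:15, $r4:9, $r5:65520, $r6:6, $r7:4}
[1] bne  $r5, $r3, L5  →  {$r0:0, $r1:9, $r2:8, $r3:15, $r4:9, $r5:65520, $r6:6, $r7:4}  ⟨branch taken⟩
[2] andi  $r4, $r1, 3  →  {$r0:0, $r1:9, $r2:8, $r3:15, $r4:1, $r5:65520, $r6:6, $r7:4}
[5] slti  $r7, $r7, 6  →  {$r0:0, $r1:9, $r2:8, $r3:15, $r4:1, $r5:65520, $r6:6, $r7:1}

4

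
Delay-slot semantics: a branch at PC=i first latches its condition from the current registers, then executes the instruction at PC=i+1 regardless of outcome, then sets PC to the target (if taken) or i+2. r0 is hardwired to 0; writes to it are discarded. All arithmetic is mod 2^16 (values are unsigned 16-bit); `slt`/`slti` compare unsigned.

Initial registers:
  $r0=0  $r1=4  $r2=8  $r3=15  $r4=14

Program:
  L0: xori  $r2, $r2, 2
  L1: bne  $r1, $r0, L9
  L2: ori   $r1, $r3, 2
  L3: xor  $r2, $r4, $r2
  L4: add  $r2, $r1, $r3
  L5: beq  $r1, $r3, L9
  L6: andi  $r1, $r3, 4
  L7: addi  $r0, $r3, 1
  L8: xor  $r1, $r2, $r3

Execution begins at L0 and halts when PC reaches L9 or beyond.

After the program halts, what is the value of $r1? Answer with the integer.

15

[0] xori  $r2, $r2, 2  →  {$r0:0, $r1:4, $r2:10, $r3:15, $r4:14}
[1] bne  $r1, $r0, L9  →  {$r0:0, $r1:4, $r2:10, $r3:15, $r4:14}  ⟨branch taken⟩
[2] ori   $r1, $r3, 2  →  {$r0:0, $r1:15, $r2:10, $r3:15, $r4:14}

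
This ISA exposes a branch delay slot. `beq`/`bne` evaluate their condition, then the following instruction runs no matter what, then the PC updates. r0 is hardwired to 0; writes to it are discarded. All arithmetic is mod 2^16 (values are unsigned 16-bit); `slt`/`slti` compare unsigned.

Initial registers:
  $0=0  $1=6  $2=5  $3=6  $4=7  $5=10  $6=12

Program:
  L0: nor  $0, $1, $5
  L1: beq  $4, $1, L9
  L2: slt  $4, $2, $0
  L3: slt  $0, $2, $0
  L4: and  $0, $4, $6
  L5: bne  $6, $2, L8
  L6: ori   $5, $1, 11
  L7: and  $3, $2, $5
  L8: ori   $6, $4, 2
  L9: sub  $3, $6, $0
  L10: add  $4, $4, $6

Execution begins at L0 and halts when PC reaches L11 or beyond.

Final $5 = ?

15

[0] nor  $0, $1, $5  →  {$0:0, $1:6, $2:5, $3:6, $4:7, $5:10, $6:12}
[1] beq  $4, $1, L9  →  {$0:0, $1:6, $2:5, $3:6, $4:7, $5:10, $6:12}  ⟨branch fallthrough⟩
[2] slt  $4, $2, $0  →  {$0:0, $1:6, $2:5, $3:6, $4:0, $5:10, $6:12}
[3] slt  $0, $2, $0  →  {$0:0, $1:6, $2:5, $3:6, $4:0, $5:10, $6:12}
[4] and  $0, $4, $6  →  {$0:0, $1:6, $2:5, $3:6, $4:0, $5:10, $6:12}
[5] bne  $6, $2, L8  →  {$0:0, $1:6, $2:5, $3:6, $4:0, $5:10, $6:12}  ⟨branch taken⟩
[6] ori   $5, $1, 11  →  {$0:0, $1:6, $2:5, $3:6, $4:0, $5:15, $6:12}
[8] ori   $6, $4, 2  →  {$0:0, $1:6, $2:5, $3:6, $4:0, $5:15, $6:2}
[9] sub  $3, $6, $0  →  {$0:0, $1:6, $2:5, $3:2, $4:0, $5:15, $6:2}
[10] add  $4, $4, $6  →  {$0:0, $1:6, $2:5, $3:2, $4:2, $5:15, $6:2}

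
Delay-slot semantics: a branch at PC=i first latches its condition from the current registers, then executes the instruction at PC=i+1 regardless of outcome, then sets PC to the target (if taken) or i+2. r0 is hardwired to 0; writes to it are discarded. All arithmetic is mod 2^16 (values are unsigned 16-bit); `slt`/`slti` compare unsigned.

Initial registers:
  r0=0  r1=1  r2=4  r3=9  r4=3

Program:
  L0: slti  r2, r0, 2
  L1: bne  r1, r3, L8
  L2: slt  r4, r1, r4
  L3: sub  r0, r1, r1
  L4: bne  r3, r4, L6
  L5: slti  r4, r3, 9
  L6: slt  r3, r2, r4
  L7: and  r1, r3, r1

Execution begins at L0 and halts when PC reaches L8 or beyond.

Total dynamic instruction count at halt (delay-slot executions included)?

3

#0 slti  r2, r0, 2 ; 0/1/1/9/3
#1 bne  r1, r3, L8 ; 0/1/1/9/3 ; →target
#2 slt  r4, r1, r4 ; 0/1/1/9/1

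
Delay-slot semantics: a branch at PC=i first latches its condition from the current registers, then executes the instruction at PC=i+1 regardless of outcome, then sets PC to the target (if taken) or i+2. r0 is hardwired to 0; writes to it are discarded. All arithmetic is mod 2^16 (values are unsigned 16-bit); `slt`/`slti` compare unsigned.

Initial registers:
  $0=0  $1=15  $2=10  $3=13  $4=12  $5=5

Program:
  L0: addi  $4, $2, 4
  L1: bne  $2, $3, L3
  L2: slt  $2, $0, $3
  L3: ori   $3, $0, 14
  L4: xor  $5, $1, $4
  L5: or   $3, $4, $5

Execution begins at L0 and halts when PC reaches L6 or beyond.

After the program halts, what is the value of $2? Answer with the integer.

1

PC=0  addi  $4, $2, 4        | $0=0 $1=15 $2=10 $3=13 $4=14 $5=5
PC=1  bne  $2, $3, L3        | $0=0 $1=15 $2=10 $3=13 $4=14 $5=5  [TAKEN]
PC=2  slt  $2, $0, $3        | $0=0 $1=15 $2=1 $3=13 $4=14 $5=5
PC=3  ori   $3, $0, 14       | $0=0 $1=15 $2=1 $3=14 $4=14 $5=5
PC=4  xor  $5, $1, $4        | $0=0 $1=15 $2=1 $3=14 $4=14 $5=1
PC=5  or   $3, $4, $5        | $0=0 $1=15 $2=1 $3=15 $4=14 $5=1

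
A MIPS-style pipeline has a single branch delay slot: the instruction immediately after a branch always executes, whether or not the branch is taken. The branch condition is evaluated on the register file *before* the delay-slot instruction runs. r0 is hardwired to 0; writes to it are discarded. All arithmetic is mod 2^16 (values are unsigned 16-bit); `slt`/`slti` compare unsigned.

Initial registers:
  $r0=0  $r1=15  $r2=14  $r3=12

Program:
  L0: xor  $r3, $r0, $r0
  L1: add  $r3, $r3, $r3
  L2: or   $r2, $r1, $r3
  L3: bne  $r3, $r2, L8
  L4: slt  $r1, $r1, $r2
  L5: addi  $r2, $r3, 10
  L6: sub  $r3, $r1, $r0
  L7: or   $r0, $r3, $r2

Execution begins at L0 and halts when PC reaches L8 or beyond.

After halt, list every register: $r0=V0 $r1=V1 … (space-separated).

[0] xor  $r3, $r0, $r0  →  {$r0:0, $r1:15, $r2:14, $r3:0}
[1] add  $r3, $r3, $r3  →  {$r0:0, $r1:15, $r2:14, $r3:0}
[2] or   $r2, $r1, $r3  →  {$r0:0, $r1:15, $r2:15, $r3:0}
[3] bne  $r3, $r2, L8  →  {$r0:0, $r1:15, $r2:15, $r3:0}  ⟨branch taken⟩
[4] slt  $r1, $r1, $r2  →  {$r0:0, $r1:0, $r2:15, $r3:0}

$r0=0 $r1=0 $r2=15 $r3=0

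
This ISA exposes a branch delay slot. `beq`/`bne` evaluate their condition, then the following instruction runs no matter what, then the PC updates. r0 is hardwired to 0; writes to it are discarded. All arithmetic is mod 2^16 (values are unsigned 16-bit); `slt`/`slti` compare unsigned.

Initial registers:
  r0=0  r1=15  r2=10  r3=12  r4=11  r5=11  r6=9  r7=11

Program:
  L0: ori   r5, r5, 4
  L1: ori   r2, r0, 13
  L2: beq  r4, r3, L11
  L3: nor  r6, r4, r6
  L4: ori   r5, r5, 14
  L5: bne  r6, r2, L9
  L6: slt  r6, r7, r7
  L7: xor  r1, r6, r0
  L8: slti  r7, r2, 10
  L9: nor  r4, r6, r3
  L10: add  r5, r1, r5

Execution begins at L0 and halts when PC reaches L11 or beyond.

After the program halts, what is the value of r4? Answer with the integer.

PC=0  ori   r5, r5, 4        | r0=0 r1=15 r2=10 r3=12 r4=11 r5=15 r6=9 r7=11
PC=1  ori   r2, r0, 13       | r0=0 r1=15 r2=13 r3=12 r4=11 r5=15 r6=9 r7=11
PC=2  beq  r4, r3, L11       | r0=0 r1=15 r2=13 r3=12 r4=11 r5=15 r6=9 r7=11  [not taken]
PC=3  nor  r6, r4, r6        | r0=0 r1=15 r2=13 r3=12 r4=11 r5=15 r6=65524 r7=11
PC=4  ori   r5, r5, 14       | r0=0 r1=15 r2=13 r3=12 r4=11 r5=15 r6=65524 r7=11
PC=5  bne  r6, r2, L9        | r0=0 r1=15 r2=13 r3=12 r4=11 r5=15 r6=65524 r7=11  [TAKEN]
PC=6  slt  r6, r7, r7        | r0=0 r1=15 r2=13 r3=12 r4=11 r5=15 r6=0 r7=11
PC=9  nor  r4, r6, r3        | r0=0 r1=15 r2=13 r3=12 r4=65523 r5=15 r6=0 r7=11
PC=10 add  r5, r1, r5        | r0=0 r1=15 r2=13 r3=12 r4=65523 r5=30 r6=0 r7=11

65523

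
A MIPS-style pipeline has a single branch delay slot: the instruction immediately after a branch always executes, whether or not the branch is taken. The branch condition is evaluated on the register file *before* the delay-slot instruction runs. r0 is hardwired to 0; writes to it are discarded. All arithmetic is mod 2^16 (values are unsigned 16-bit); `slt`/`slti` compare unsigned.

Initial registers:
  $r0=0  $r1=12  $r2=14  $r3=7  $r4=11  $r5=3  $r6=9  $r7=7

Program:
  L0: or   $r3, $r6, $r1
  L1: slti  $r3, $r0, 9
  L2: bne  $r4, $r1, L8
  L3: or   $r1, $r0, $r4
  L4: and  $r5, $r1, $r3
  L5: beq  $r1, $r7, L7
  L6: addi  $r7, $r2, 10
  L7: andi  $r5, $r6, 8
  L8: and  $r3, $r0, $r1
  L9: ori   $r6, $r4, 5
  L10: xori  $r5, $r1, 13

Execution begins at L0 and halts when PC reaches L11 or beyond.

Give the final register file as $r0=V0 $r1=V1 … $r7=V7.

#0 or   $r3, $r6, $r1 ; 0/12/14/13/11/3/9/7
#1 slti  $r3, $r0, 9 ; 0/12/14/1/11/3/9/7
#2 bne  $r4, $r1, L8 ; 0/12/14/1/11/3/9/7 ; →target
#3 or   $r1, $r0, $r4 ; 0/11/14/1/11/3/9/7
#8 and  $r3, $r0, $r1 ; 0/11/14/0/11/3/9/7
#9 ori   $r6, $r4, 5 ; 0/11/14/0/11/3/15/7
#10 xori  $r5, $r1, 13 ; 0/11/14/0/11/6/15/7

$r0=0 $r1=11 $r2=14 $r3=0 $r4=11 $r5=6 $r6=15 $r7=7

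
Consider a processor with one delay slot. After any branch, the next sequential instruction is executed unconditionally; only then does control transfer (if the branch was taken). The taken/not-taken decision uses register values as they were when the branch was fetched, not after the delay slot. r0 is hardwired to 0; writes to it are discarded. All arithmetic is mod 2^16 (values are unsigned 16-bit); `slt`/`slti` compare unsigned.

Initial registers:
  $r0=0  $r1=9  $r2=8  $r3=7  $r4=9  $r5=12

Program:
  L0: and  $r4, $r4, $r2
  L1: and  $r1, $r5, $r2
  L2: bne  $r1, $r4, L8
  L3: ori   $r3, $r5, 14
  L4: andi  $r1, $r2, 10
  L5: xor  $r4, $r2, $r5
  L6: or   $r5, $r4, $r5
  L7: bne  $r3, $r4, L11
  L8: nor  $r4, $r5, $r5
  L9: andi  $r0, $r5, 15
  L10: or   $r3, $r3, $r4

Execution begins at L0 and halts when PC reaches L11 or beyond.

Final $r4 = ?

65523

#0 and  $r4, $r4, $r2 ; 0/9/8/7/8/12
#1 and  $r1, $r5, $r2 ; 0/8/8/7/8/12
#2 bne  $r1, $r4, L8 ; 0/8/8/7/8/12 ; →fallthru
#3 ori   $r3, $r5, 14 ; 0/8/8/14/8/12
#4 andi  $r1, $r2, 10 ; 0/8/8/14/8/12
#5 xor  $r4, $r2, $r5 ; 0/8/8/14/4/12
#6 or   $r5, $r4, $r5 ; 0/8/8/14/4/12
#7 bne  $r3, $r4, L11 ; 0/8/8/14/4/12 ; →target
#8 nor  $r4, $r5, $r5 ; 0/8/8/14/65523/12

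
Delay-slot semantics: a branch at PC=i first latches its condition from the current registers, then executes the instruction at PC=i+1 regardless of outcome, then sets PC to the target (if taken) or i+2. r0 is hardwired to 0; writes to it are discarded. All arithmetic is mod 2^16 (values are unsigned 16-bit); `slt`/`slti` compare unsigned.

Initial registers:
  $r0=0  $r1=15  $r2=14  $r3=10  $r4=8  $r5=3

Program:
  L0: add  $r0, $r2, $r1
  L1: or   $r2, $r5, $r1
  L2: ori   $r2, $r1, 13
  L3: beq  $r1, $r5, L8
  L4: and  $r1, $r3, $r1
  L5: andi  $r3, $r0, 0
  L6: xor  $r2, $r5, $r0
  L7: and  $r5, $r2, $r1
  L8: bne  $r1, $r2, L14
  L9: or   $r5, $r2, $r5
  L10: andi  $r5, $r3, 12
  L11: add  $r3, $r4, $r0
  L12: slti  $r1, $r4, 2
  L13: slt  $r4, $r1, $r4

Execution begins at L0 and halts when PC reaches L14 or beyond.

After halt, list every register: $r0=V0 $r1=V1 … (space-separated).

#0 add  $r0, $r2, $r1 ; 0/15/14/10/8/3
#1 or   $r2, $r5, $r1 ; 0/15/15/10/8/3
#2 ori   $r2, $r1, 13 ; 0/15/15/10/8/3
#3 beq  $r1, $r5, L8 ; 0/15/15/10/8/3 ; →fallthru
#4 and  $r1, $r3, $r1 ; 0/10/15/10/8/3
#5 andi  $r3, $r0, 0 ; 0/10/15/0/8/3
#6 xor  $r2, $r5, $r0 ; 0/10/3/0/8/3
#7 and  $r5, $r2, $r1 ; 0/10/3/0/8/2
#8 bne  $r1, $r2, L14 ; 0/10/3/0/8/2 ; →target
#9 or   $r5, $r2, $r5 ; 0/10/3/0/8/3

$r0=0 $r1=10 $r2=3 $r3=0 $r4=8 $r5=3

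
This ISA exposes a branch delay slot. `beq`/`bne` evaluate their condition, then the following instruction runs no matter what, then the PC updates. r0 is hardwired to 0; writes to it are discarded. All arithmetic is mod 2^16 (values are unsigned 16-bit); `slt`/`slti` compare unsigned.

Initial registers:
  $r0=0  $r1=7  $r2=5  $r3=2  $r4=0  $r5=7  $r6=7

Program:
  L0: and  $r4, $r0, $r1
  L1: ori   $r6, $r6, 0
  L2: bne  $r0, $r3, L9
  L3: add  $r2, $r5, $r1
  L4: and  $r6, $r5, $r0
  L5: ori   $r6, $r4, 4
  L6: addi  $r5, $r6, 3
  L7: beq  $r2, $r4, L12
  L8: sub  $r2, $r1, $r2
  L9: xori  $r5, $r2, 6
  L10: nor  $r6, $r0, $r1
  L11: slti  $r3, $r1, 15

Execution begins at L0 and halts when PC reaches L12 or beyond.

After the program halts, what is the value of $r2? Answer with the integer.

[0] and  $r4, $r0, $r1  →  {$r0:0, $r1:7, $r2:5, $r3:2, $r4:0, $r5:7, $r6:7}
[1] ori   $r6, $r6, 0  →  {$r0:0, $r1:7, $r2:5, $r3:2, $r4:0, $r5:7, $r6:7}
[2] bne  $r0, $r3, L9  →  {$r0:0, $r1:7, $r2:5, $r3:2, $r4:0, $r5:7, $r6:7}  ⟨branch taken⟩
[3] add  $r2, $r5, $r1  →  {$r0:0, $r1:7, $r2:14, $r3:2, $r4:0, $r5:7, $r6:7}
[9] xori  $r5, $r2, 6  →  {$r0:0, $r1:7, $r2:14, $r3:2, $r4:0, $r5:8, $r6:7}
[10] nor  $r6, $r0, $r1  →  {$r0:0, $r1:7, $r2:14, $r3:2, $r4:0, $r5:8, $r6:65528}
[11] slti  $r3, $r1, 15  →  {$r0:0, $r1:7, $r2:14, $r3:1, $r4:0, $r5:8, $r6:65528}

14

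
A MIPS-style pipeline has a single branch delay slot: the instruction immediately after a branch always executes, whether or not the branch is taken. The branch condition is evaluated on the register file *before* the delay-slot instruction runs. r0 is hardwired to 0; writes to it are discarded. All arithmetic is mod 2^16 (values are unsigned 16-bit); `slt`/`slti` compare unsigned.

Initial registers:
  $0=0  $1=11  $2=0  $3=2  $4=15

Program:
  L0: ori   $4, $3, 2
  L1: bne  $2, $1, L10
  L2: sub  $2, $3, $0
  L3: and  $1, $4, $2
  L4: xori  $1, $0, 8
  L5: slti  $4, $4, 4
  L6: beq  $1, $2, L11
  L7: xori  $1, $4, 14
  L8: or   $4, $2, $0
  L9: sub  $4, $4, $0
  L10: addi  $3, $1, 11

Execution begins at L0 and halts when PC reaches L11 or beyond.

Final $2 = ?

2

  step pc=0: ori   $4, $3, 2  regs=(0,11,0,2,2)
  step pc=1: bne  $2, $1, L10  cond=T  regs=(0,11,0,2,2)
  step pc=2: sub  $2, $3, $0  regs=(0,11,2,2,2)
  step pc=10: addi  $3, $1, 11  regs=(0,11,2,22,2)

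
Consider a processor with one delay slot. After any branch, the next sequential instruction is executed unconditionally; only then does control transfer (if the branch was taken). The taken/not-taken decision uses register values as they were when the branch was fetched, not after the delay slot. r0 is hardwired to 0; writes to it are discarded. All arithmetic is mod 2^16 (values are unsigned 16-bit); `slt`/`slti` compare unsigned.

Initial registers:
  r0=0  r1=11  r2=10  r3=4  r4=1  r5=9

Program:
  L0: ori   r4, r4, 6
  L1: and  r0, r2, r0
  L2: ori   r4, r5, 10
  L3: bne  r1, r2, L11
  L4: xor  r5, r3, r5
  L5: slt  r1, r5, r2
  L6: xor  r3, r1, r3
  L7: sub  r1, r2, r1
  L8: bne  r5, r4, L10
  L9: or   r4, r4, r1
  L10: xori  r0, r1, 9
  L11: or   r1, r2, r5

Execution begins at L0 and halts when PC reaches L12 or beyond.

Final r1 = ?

15

PC=0  ori   r4, r4, 6        | r0=0 r1=11 r2=10 r3=4 r4=7 r5=9
PC=1  and  r0, r2, r0        | r0=0 r1=11 r2=10 r3=4 r4=7 r5=9
PC=2  ori   r4, r5, 10       | r0=0 r1=11 r2=10 r3=4 r4=11 r5=9
PC=3  bne  r1, r2, L11       | r0=0 r1=11 r2=10 r3=4 r4=11 r5=9  [TAKEN]
PC=4  xor  r5, r3, r5        | r0=0 r1=11 r2=10 r3=4 r4=11 r5=13
PC=11 or   r1, r2, r5        | r0=0 r1=15 r2=10 r3=4 r4=11 r5=13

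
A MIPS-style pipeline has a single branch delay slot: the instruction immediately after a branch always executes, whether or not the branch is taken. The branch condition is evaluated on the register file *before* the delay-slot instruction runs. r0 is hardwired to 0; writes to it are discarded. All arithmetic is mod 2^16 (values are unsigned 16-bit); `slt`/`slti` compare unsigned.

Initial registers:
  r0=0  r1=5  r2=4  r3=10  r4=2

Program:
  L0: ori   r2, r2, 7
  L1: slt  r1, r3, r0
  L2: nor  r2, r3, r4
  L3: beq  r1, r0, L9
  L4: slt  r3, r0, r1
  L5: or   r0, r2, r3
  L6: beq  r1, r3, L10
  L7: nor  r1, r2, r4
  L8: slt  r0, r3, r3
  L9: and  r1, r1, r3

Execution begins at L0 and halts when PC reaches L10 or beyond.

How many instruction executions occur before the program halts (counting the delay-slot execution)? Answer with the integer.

  step pc=0: ori   r2, r2, 7  regs=(0,5,7,10,2)
  step pc=1: slt  r1, r3, r0  regs=(0,0,7,10,2)
  step pc=2: nor  r2, r3, r4  regs=(0,0,65525,10,2)
  step pc=3: beq  r1, r0, L9  cond=T  regs=(0,0,65525,10,2)
  step pc=4: slt  r3, r0, r1  regs=(0,0,65525,0,2)
  step pc=9: and  r1, r1, r3  regs=(0,0,65525,0,2)

6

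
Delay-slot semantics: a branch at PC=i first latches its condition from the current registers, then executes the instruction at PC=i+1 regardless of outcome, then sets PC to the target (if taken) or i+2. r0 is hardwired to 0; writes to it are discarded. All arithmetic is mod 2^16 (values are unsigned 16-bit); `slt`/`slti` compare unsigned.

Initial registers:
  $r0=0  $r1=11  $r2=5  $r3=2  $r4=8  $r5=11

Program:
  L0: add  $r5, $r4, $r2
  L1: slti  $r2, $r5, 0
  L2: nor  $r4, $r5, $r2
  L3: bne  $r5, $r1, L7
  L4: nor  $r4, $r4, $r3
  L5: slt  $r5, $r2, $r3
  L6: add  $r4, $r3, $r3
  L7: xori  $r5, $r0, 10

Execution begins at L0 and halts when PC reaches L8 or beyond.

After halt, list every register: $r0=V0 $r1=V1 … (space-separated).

$r0=0 $r1=11 $r2=0 $r3=2 $r4=13 $r5=10

[0] add  $r5, $r4, $r2  →  {$r0:0, $r1:11, $r2:5, $r3:2, $r4:8, $r5:13}
[1] slti  $r2, $r5, 0  →  {$r0:0, $r1:11, $r2:0, $r3:2, $r4:8, $r5:13}
[2] nor  $r4, $r5, $r2  →  {$r0:0, $r1:11, $r2:0, $r3:2, $r4:65522, $r5:13}
[3] bne  $r5, $r1, L7  →  {$r0:0, $r1:11, $r2:0, $r3:2, $r4:65522, $r5:13}  ⟨branch taken⟩
[4] nor  $r4, $r4, $r3  →  {$r0:0, $r1:11, $r2:0, $r3:2, $r4:13, $r5:13}
[7] xori  $r5, $r0, 10  →  {$r0:0, $r1:11, $r2:0, $r3:2, $r4:13, $r5:10}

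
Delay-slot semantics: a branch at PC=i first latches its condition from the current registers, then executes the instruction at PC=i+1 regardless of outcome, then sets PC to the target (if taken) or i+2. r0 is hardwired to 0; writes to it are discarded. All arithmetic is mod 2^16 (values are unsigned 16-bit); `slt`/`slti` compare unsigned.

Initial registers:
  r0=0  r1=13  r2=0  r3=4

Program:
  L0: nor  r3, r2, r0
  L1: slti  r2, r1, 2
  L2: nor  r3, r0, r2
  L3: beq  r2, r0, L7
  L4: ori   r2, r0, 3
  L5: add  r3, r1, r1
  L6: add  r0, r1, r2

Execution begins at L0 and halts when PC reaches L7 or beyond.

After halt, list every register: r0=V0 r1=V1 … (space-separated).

r0=0 r1=13 r2=3 r3=65535

#0 nor  r3, r2, r0 ; 0/13/0/65535
#1 slti  r2, r1, 2 ; 0/13/0/65535
#2 nor  r3, r0, r2 ; 0/13/0/65535
#3 beq  r2, r0, L7 ; 0/13/0/65535 ; →target
#4 ori   r2, r0, 3 ; 0/13/3/65535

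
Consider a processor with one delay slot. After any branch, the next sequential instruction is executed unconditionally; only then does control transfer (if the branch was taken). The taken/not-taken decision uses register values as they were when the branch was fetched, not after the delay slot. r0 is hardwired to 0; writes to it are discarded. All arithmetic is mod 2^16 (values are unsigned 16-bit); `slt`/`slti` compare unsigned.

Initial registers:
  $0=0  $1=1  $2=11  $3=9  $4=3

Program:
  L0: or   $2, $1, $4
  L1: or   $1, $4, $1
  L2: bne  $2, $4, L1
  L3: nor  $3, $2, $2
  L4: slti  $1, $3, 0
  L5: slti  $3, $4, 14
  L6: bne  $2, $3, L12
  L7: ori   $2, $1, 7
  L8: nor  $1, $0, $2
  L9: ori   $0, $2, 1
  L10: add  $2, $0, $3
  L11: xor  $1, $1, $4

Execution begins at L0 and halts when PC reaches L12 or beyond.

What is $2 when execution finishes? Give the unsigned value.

[0] or   $2, $1, $4  →  {$0:0, $1:1, $2:3, $3:9, $4:3}
[1] or   $1, $4, $1  →  {$0:0, $1:3, $2:3, $3:9, $4:3}
[2] bne  $2, $4, L1  →  {$0:0, $1:3, $2:3, $3:9, $4:3}  ⟨branch fallthrough⟩
[3] nor  $3, $2, $2  →  {$0:0, $1:3, $2:3, $3:65532, $4:3}
[4] slti  $1, $3, 0  →  {$0:0, $1:0, $2:3, $3:65532, $4:3}
[5] slti  $3, $4, 14  →  {$0:0, $1:0, $2:3, $3:1, $4:3}
[6] bne  $2, $3, L12  →  {$0:0, $1:0, $2:3, $3:1, $4:3}  ⟨branch taken⟩
[7] ori   $2, $1, 7  →  {$0:0, $1:0, $2:7, $3:1, $4:3}

7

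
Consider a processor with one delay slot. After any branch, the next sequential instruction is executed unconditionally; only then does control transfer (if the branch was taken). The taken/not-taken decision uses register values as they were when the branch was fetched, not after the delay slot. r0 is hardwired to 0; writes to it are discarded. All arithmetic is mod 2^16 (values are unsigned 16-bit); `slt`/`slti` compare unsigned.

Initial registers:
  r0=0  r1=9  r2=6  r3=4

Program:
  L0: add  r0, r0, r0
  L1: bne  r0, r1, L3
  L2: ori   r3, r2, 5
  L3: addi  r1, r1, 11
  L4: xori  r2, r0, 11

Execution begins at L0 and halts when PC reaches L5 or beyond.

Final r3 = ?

7

  step pc=0: add  r0, r0, r0  regs=(0,9,6,4)
  step pc=1: bne  r0, r1, L3  cond=T  regs=(0,9,6,4)
  step pc=2: ori   r3, r2, 5  regs=(0,9,6,7)
  step pc=3: addi  r1, r1, 11  regs=(0,20,6,7)
  step pc=4: xori  r2, r0, 11  regs=(0,20,11,7)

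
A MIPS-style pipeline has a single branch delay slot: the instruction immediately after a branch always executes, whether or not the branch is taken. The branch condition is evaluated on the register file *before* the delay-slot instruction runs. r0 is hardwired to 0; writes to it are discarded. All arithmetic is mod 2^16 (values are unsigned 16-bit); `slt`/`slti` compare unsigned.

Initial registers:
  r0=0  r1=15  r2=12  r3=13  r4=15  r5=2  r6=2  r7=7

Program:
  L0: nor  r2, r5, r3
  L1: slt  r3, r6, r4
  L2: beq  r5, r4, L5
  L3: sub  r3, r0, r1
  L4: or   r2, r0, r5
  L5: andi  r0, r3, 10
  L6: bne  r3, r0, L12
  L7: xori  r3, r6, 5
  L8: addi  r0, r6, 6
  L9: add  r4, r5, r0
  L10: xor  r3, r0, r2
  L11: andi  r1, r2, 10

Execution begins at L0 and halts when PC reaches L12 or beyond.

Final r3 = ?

7

  step pc=0: nor  r2, r5, r3  regs=(0,15,65520,13,15,2,2,7)
  step pc=1: slt  r3, r6, r4  regs=(0,15,65520,1,15,2,2,7)
  step pc=2: beq  r5, r4, L5  cond=F  regs=(0,15,65520,1,15,2,2,7)
  step pc=3: sub  r3, r0, r1  regs=(0,15,65520,65521,15,2,2,7)
  step pc=4: or   r2, r0, r5  regs=(0,15,2,65521,15,2,2,7)
  step pc=5: andi  r0, r3, 10  regs=(0,15,2,65521,15,2,2,7)
  step pc=6: bne  r3, r0, L12  cond=T  regs=(0,15,2,65521,15,2,2,7)
  step pc=7: xori  r3, r6, 5  regs=(0,15,2,7,15,2,2,7)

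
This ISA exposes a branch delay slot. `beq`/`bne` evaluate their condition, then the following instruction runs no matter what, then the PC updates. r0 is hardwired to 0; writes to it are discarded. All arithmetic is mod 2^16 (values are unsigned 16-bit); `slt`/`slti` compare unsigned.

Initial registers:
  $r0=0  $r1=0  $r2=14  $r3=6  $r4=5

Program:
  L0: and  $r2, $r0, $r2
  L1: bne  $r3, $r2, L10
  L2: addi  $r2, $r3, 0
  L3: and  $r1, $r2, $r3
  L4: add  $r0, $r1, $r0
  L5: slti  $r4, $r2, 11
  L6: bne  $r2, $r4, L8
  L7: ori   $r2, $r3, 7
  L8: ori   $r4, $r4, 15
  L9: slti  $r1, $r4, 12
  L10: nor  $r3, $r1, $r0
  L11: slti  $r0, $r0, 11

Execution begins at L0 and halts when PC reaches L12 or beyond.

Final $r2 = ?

6

[0] and  $r2, $r0, $r2  →  {$r0:0, $r1:0, $r2:0, $r3:6, $r4:5}
[1] bne  $r3, $r2, L10  →  {$r0:0, $r1:0, $r2:0, $r3:6, $r4:5}  ⟨branch taken⟩
[2] addi  $r2, $r3, 0  →  {$r0:0, $r1:0, $r2:6, $r3:6, $r4:5}
[10] nor  $r3, $r1, $r0  →  {$r0:0, $r1:0, $r2:6, $r3:65535, $r4:5}
[11] slti  $r0, $r0, 11  →  {$r0:0, $r1:0, $r2:6, $r3:65535, $r4:5}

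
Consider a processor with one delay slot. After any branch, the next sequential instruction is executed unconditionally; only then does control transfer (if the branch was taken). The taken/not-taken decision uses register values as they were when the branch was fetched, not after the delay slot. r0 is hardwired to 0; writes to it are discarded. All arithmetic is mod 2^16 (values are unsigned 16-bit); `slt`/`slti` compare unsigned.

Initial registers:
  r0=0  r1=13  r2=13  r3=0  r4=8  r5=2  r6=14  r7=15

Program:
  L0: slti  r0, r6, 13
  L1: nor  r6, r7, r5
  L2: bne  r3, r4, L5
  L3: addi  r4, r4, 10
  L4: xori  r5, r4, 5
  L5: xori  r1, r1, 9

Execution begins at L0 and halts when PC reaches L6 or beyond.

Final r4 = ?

18

  step pc=0: slti  r0, r6, 13  regs=(0,13,13,0,8,2,14,15)
  step pc=1: nor  r6, r7, r5  regs=(0,13,13,0,8,2,65520,15)
  step pc=2: bne  r3, r4, L5  cond=T  regs=(0,13,13,0,8,2,65520,15)
  step pc=3: addi  r4, r4, 10  regs=(0,13,13,0,18,2,65520,15)
  step pc=5: xori  r1, r1, 9  regs=(0,4,13,0,18,2,65520,15)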